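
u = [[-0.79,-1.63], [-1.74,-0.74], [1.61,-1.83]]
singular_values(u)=[2.61, 2.45]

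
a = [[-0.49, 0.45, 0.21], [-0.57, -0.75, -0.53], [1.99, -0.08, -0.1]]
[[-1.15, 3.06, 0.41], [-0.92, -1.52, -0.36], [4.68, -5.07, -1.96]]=a@ [[2.29,-2.42,-0.84], [0.79,4.77,-2.16], [-1.84,-1.28,4.64]]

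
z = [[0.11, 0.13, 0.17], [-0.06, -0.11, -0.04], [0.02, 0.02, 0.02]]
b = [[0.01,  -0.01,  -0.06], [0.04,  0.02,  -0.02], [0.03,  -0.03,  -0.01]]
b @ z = [[0.0, 0.00, 0.00], [0.00, 0.0, 0.01], [0.00, 0.01, 0.01]]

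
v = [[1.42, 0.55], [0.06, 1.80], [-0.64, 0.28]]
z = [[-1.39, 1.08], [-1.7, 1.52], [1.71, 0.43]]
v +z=[[0.03, 1.63], [-1.64, 3.32], [1.07, 0.71]]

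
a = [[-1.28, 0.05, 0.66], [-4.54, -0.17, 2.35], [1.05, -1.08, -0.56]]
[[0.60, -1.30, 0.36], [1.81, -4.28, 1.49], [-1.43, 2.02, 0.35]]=a @ [[-0.24, 1.07, -0.76], [0.9, -0.92, -0.61], [0.37, 0.18, -0.88]]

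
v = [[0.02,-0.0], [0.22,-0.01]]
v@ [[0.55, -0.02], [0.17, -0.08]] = [[0.01, -0.00], [0.12, -0.0]]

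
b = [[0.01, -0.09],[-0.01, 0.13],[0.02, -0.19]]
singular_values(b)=[0.25, 0.0]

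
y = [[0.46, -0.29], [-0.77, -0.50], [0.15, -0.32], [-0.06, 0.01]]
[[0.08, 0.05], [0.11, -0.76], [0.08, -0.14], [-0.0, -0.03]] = y@[[0.02, 0.54], [-0.25, 0.69]]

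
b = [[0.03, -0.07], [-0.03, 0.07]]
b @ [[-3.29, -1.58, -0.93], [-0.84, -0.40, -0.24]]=[[-0.04, -0.02, -0.01], [0.04, 0.02, 0.01]]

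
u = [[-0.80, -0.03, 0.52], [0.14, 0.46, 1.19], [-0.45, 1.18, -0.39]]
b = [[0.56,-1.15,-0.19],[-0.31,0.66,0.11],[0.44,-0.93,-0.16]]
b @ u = [[-0.52, -0.77, -1.00], [0.29, 0.44, 0.58], [-0.41, -0.63, -0.82]]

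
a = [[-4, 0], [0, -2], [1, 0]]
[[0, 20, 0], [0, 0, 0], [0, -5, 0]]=a @ [[0, -5, 0], [0, 0, 0]]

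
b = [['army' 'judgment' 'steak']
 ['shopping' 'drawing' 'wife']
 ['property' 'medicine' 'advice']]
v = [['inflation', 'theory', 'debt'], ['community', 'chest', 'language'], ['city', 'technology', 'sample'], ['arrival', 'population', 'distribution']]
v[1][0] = 'community'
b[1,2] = 'wife'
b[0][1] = 'judgment'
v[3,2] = 'distribution'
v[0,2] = 'debt'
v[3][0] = 'arrival'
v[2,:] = ['city', 'technology', 'sample']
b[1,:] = ['shopping', 'drawing', 'wife']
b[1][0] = 'shopping'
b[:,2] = ['steak', 'wife', 'advice']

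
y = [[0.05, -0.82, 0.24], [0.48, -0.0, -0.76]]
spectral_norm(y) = 0.97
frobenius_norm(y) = 1.24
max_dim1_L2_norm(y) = 0.9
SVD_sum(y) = [[-0.21,-0.31,0.46], [0.27,0.4,-0.58]] + [[0.26, -0.51, -0.22], [0.21, -0.4, -0.18]]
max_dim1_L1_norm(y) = 1.24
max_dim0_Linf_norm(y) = 0.82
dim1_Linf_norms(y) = [0.82, 0.76]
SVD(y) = [[-0.62, 0.78], [0.78, 0.62]] @ diag([0.9659638621700058, 0.779367575012975]) @ [[0.36, 0.53, -0.77],[0.43, -0.83, -0.36]]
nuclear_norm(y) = 1.75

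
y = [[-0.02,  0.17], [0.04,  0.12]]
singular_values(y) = [0.21, 0.04]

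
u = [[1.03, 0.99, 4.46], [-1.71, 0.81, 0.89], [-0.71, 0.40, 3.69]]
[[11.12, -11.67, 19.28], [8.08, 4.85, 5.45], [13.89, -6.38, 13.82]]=u @ [[-3.03, -2.85, 0.36], [0.1, 2.8, 3.74], [3.17, -2.58, 3.41]]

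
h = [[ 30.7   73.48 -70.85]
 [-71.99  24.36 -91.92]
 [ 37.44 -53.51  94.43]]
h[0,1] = 73.48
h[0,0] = 30.7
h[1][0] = -71.99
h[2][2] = 94.43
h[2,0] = 37.44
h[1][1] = 24.36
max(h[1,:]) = 24.36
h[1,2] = -91.92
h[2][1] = -53.51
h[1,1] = 24.36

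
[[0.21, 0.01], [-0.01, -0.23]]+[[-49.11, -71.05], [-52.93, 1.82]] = [[-48.9, -71.04], [-52.94, 1.59]]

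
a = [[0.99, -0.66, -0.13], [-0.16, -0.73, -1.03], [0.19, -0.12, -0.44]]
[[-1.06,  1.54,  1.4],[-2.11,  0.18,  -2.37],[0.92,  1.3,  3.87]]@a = [[-1.03, -0.59, -2.06], [-2.57, 1.55, 1.13], [1.44, -2.02, -3.16]]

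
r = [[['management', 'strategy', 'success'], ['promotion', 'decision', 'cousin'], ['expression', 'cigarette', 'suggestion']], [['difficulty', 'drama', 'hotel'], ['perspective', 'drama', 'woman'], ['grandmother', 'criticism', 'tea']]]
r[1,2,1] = 'criticism'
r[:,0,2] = ['success', 'hotel']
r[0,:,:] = [['management', 'strategy', 'success'], ['promotion', 'decision', 'cousin'], ['expression', 'cigarette', 'suggestion']]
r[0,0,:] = ['management', 'strategy', 'success']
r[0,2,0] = 'expression'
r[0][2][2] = 'suggestion'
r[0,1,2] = 'cousin'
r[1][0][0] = 'difficulty'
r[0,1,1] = 'decision'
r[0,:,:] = [['management', 'strategy', 'success'], ['promotion', 'decision', 'cousin'], ['expression', 'cigarette', 'suggestion']]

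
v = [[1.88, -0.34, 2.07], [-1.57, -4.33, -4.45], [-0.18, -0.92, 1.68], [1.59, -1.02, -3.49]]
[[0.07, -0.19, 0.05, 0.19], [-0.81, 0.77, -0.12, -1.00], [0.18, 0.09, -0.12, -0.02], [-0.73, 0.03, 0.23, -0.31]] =v@[[-0.10,-0.1,0.08,0.05], [0.08,-0.12,0.04,0.14], [0.14,-0.02,-0.04,0.07]]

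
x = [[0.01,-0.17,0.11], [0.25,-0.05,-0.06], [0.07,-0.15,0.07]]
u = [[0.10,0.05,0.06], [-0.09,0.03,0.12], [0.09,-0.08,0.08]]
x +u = [[0.11,-0.12,0.17], [0.16,-0.02,0.06], [0.16,-0.23,0.15]]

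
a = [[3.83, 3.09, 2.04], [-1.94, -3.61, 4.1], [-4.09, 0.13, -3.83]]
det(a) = -54.497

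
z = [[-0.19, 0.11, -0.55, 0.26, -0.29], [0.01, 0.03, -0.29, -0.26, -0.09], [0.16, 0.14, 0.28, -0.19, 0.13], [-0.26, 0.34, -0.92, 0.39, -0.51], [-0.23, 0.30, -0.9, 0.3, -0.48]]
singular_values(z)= [1.83, 0.38, 0.25, 0.01, 0.0]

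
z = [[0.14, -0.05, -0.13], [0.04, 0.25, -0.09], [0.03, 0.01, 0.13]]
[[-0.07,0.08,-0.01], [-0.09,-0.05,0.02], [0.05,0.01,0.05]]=z @ [[-0.16, 0.43, 0.24], [-0.19, -0.28, 0.15], [0.44, -0.02, 0.28]]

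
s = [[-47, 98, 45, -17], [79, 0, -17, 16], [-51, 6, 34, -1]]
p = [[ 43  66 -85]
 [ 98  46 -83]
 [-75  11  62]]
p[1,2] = -83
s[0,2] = 45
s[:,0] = [-47, 79, -51]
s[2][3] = -1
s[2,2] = 34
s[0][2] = 45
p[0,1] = 66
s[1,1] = 0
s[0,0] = -47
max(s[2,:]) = 34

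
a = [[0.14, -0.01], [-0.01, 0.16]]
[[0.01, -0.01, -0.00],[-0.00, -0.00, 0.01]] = a@[[0.04, -0.04, -0.01], [-0.02, -0.03, 0.04]]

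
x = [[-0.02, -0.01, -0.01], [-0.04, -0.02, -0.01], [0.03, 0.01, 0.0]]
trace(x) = -0.04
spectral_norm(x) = 0.06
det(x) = -0.00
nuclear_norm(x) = 0.07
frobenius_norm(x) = 0.06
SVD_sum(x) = [[-0.02, -0.01, -0.0], [-0.04, -0.02, -0.01], [0.03, 0.01, 0.01]] + [[0.00,-0.0,-0.0], [0.00,-0.00,-0.0], [0.00,-0.00,-0.01]] + [[-0.00, 0.00, -0.00], [0.0, -0.00, 0.0], [0.0, -0.0, 0.0]]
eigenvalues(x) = [-0.03, -0.0, -0.01]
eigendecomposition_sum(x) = [[-0.02, -0.01, -0.01], [-0.05, -0.03, -0.03], [0.04, 0.03, 0.03]] + [[-0.00, 0.00, 0.0], [0.00, -0.01, -0.01], [-0.0, 0.0, 0.00]] + [[0.00, 0.0, 0.00],  [0.01, 0.02, 0.03],  [-0.01, -0.02, -0.03]]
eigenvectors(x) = [[0.27, 0.22, -0.0], [0.76, -0.84, -0.71], [-0.59, 0.49, 0.71]]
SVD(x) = [[-0.4, -0.61, 0.69], [-0.76, -0.20, -0.62], [0.51, -0.77, -0.38]] @ diag([0.06014264651178774, 0.008909504840697384, 0.0018662245448323165]) @ [[0.89, 0.4, 0.19], [-0.32, 0.27, 0.91], [-0.32, 0.87, -0.37]]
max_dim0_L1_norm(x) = 0.09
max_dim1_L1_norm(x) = 0.07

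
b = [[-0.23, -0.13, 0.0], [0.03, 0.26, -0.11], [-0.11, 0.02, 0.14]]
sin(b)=[[-0.23, -0.13, -0.0], [0.03, 0.26, -0.11], [-0.11, 0.02, 0.14]]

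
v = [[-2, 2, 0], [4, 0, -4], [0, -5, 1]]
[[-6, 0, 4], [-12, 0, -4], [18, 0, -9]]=v @ [[0, 0, 0], [-3, 0, 2], [3, 0, 1]]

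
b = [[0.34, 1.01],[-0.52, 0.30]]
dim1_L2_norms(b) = [1.07, 0.6]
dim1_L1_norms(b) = [1.35, 0.82]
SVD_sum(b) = [[0.25, 1.03], [0.04, 0.16]] + [[0.09, -0.02], [-0.56, 0.14]]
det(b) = 0.63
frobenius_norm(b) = 1.22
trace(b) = 0.64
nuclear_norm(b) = 1.66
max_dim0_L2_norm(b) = 1.05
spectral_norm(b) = 1.08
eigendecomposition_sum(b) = [[(0.17+0.36j), 0.50-0.22j], [-0.26+0.11j, (0.15+0.37j)]] + [[(0.17-0.36j), 0.50+0.22j], [(-0.26-0.11j), 0.15-0.37j]]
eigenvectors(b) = [[0.81+0.00j,  0.81-0.00j],[-0.02+0.58j,  -0.02-0.58j]]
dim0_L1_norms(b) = [0.86, 1.31]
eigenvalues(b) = [(0.32+0.72j), (0.32-0.72j)]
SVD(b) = [[0.99,0.16], [0.16,-0.99]] @ diag([1.075046543064678, 0.5834166009334034]) @ [[0.24, 0.97], [0.97, -0.24]]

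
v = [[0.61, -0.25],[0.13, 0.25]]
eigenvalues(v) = [(0.43+0.01j), (0.43-0.01j)]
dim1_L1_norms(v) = [0.86, 0.38]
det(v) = 0.18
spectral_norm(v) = 0.66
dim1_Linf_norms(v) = [0.61, 0.25]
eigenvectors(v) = [[(0.81+0j), (0.81-0j)], [(0.58-0.03j), (0.58+0.03j)]]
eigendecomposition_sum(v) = [[(0.3-3.86j), -0.12+5.37j], [(0.06-2.79j), (0.13+3.87j)]] + [[(0.31+3.86j), (-0.13-5.37j)], [0.07+2.79j, 0.12-3.87j]]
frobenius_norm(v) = 0.72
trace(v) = 0.86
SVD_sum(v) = [[0.61, -0.24], [0.03, -0.01]] + [[-0.00, -0.01], [0.1, 0.26]]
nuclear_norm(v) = 0.94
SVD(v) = [[-1.0,  -0.05], [-0.05,  1.00]] @ diag([0.6598430305518291, 0.28036971133162353]) @ [[-0.93, 0.36], [0.36, 0.93]]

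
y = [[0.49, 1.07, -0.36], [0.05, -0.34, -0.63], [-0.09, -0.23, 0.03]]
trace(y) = 0.18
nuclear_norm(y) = 1.97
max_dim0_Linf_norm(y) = 1.07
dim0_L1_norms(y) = [0.63, 1.64, 1.02]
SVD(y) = [[-0.97, -0.12, 0.19], [0.11, -0.99, -0.06], [0.20, -0.04, 0.98]] @ diag([1.2602205557871813, 0.7094647219313316, 0.0019897503225665713]) @ [[-0.39, -0.89, 0.23], [-0.15, 0.30, 0.94], [0.91, -0.33, 0.25]]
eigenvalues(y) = [0.72, 0.0, -0.55]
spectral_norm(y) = 1.26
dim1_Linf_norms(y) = [1.07, 0.63, 0.23]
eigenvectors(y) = [[-0.97, -0.91, -0.68], [-0.15, 0.33, 0.71], [0.18, -0.25, 0.18]]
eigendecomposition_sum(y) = [[0.47, 0.65, -0.84], [0.07, 0.10, -0.13], [-0.08, -0.12, 0.15]] + [[0.0, -0.0, 0.01], [-0.0, 0.0, -0.0], [0.0, -0.0, 0.0]] + [[0.02, 0.42, 0.47],[-0.02, -0.44, -0.5],[-0.01, -0.11, -0.12]]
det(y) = -0.00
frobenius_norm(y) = 1.45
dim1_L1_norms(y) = [1.92, 1.02, 0.35]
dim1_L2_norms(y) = [1.23, 0.72, 0.25]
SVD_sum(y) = [[0.48, 1.10, -0.28], [-0.05, -0.13, 0.03], [-0.1, -0.22, 0.06]] + [[0.01, -0.03, -0.08], [0.10, -0.21, -0.66], [0.00, -0.01, -0.03]] + [[0.00, -0.00, 0.0], [-0.00, 0.0, -0.0], [0.0, -0.00, 0.0]]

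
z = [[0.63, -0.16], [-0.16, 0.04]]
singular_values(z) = [0.67, 0.0]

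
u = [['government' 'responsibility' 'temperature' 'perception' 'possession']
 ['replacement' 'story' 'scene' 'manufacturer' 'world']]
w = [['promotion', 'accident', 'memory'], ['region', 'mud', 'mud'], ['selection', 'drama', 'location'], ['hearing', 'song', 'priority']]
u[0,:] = ['government', 'responsibility', 'temperature', 'perception', 'possession']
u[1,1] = 'story'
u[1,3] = 'manufacturer'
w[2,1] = 'drama'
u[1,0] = 'replacement'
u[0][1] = 'responsibility'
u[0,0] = 'government'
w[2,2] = 'location'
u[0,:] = ['government', 'responsibility', 'temperature', 'perception', 'possession']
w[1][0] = 'region'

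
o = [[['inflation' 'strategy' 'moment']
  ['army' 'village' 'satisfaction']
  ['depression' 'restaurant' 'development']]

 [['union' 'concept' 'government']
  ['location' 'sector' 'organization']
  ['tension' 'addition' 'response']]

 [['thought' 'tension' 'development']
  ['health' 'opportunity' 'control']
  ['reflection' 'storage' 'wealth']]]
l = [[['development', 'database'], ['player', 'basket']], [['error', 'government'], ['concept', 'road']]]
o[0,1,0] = 'army'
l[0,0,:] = ['development', 'database']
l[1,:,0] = ['error', 'concept']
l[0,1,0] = 'player'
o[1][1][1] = 'sector'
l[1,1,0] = 'concept'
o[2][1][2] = 'control'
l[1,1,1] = 'road'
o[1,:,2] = ['government', 'organization', 'response']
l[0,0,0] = 'development'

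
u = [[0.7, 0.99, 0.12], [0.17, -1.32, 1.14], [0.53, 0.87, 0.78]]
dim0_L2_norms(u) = [0.89, 1.87, 1.39]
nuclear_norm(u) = 3.75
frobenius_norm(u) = 2.49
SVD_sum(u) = [[0.24, 0.99, -0.27], [-0.34, -1.41, 0.39], [0.17, 0.69, -0.19]] + [[0.28,0.07,0.49], [0.45,0.11,0.78], [0.51,0.12,0.89]] + [[0.18, -0.07, -0.10], [0.06, -0.02, -0.03], [-0.15, 0.06, 0.08]]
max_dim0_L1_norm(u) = 3.18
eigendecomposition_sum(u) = [[0.44, 0.33, 0.58], [0.29, 0.22, 0.38], [0.66, 0.49, 0.86]] + [[0.24,0.05,-0.18],[-0.07,-0.01,0.05],[-0.14,-0.03,0.11]] + [[0.02,0.61,-0.28], [-0.05,-1.52,0.70], [0.01,0.41,-0.19]]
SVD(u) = [[-0.54, -0.38, -0.75], [0.76, -0.61, -0.23], [-0.37, -0.70, 0.61]] @ diag([1.9738057243896827, 1.4909634916347463, 0.28760881241513964]) @ [[-0.22, -0.94, 0.26],[-0.5, -0.12, -0.86],[-0.84, 0.32, 0.44]]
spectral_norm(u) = 1.97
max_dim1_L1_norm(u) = 2.63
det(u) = -0.85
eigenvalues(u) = [1.52, 0.33, -1.69]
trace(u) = 0.16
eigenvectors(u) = [[0.53, 0.83, 0.36], [0.34, -0.25, -0.9], [0.78, -0.49, 0.24]]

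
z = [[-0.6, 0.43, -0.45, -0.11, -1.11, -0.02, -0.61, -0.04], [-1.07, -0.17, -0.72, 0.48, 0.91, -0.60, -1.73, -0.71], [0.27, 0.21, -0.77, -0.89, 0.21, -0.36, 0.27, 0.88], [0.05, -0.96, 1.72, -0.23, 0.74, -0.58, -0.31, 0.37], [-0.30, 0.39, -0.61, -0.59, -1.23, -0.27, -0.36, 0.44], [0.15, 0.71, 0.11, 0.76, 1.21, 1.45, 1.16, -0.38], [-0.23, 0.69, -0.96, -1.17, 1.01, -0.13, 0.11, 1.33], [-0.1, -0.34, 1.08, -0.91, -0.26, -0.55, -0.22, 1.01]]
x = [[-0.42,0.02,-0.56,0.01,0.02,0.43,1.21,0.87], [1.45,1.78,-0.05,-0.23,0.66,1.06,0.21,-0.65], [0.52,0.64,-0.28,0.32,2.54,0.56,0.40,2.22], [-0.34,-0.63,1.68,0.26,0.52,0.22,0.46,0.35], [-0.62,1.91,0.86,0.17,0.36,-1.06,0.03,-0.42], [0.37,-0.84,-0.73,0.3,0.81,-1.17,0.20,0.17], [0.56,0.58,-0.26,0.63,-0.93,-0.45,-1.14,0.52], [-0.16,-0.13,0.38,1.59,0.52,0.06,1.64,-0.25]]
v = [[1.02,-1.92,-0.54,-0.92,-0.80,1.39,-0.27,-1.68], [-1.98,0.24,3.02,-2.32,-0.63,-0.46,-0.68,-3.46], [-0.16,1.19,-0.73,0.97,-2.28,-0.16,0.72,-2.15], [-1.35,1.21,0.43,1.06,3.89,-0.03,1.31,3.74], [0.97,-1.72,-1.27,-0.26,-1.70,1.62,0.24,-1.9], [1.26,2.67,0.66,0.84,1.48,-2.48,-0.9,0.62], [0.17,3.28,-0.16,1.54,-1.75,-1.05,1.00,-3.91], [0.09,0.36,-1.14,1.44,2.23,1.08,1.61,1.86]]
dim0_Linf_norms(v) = [1.98, 3.28, 3.02, 2.32, 3.89, 2.48, 1.61, 3.91]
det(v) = -0.00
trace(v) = 0.27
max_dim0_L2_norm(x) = 3.01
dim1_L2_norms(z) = [1.54, 2.57, 1.59, 2.25, 1.69, 2.48, 2.37, 1.89]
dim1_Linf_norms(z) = [1.11, 1.73, 0.89, 1.72, 1.23, 1.45, 1.33, 1.08]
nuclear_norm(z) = 12.58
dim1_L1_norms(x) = [3.54, 6.09, 7.48, 4.46, 5.43, 4.59, 5.07, 4.73]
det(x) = -153.04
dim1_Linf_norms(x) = [1.21, 1.78, 2.54, 1.68, 1.91, 1.17, 1.14, 1.64]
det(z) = -0.00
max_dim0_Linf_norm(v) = 3.91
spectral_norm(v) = 9.37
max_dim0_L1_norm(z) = 6.68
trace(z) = -0.43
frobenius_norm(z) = 5.90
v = z @ x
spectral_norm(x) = 3.93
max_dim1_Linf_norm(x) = 2.54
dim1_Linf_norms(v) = [1.92, 3.46, 2.28, 3.89, 1.9, 2.67, 3.91, 2.23]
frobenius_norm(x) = 6.80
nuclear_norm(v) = 26.63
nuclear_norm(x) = 17.46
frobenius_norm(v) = 13.23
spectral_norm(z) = 3.26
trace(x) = -0.86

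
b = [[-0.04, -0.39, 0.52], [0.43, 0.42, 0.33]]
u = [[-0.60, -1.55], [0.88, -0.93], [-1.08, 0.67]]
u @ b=[[-0.64, -0.42, -0.82], [-0.44, -0.73, 0.15], [0.33, 0.7, -0.34]]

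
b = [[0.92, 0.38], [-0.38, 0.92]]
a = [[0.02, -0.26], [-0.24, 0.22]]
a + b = [[0.94, 0.12], [-0.62, 1.14]]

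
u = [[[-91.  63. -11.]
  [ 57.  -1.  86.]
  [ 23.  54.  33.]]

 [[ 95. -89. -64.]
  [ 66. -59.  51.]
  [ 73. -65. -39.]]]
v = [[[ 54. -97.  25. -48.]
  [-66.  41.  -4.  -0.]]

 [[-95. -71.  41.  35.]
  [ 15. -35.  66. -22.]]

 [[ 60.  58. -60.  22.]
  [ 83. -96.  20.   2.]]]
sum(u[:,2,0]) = 96.0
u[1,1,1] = -59.0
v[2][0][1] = 58.0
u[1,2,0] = 73.0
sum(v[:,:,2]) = 88.0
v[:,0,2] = [25.0, 41.0, -60.0]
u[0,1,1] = -1.0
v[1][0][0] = -95.0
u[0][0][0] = -91.0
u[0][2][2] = 33.0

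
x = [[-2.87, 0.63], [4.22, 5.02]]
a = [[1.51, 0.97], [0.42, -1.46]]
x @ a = [[-4.07, -3.70],[8.48, -3.24]]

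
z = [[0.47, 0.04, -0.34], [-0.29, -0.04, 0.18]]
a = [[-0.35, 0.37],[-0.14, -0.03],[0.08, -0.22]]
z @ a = [[-0.20, 0.25], [0.12, -0.15]]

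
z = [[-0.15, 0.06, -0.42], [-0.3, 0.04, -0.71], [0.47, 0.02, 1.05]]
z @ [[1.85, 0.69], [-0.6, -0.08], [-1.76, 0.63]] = [[0.43,-0.37], [0.67,-0.66], [-0.99,0.98]]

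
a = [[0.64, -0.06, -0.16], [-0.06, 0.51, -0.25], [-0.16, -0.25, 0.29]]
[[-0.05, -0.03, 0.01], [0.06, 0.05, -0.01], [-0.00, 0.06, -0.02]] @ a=[[-0.03, -0.01, 0.02], [0.04, 0.02, -0.02], [-0.0, 0.04, -0.02]]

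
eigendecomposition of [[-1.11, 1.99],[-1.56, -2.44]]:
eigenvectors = [[(0.75+0j), 0.75-0.00j], [(-0.25+0.61j), (-0.25-0.61j)]]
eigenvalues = [(-1.78+1.63j), (-1.78-1.63j)]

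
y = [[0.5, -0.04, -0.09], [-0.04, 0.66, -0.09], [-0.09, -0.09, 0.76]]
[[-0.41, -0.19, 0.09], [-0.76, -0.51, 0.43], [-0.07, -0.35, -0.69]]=y@ [[-0.98, -0.57, 0.08], [-1.26, -0.90, 0.55], [-0.36, -0.63, -0.83]]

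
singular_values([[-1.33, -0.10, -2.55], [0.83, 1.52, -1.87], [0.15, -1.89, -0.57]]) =[3.32, 2.46, 1.28]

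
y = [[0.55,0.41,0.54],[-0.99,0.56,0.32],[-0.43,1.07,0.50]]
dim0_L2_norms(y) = [1.21, 1.28, 0.8]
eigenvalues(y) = [(0.91+0.85j), (0.91-0.85j), (-0.21+0j)]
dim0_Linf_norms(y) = [0.99, 1.07, 0.54]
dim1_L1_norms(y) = [1.5, 1.87, 2.0]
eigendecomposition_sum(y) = [[(0.29+0.51j), (0.22-0.37j), (0.25-0.14j)], [(-0.46+0.24j), 0.32+0.21j, (0.12+0.23j)], [-0.25+0.61j, 0.48-0.06j, 0.30+0.13j]] + [[0.29-0.51j, 0.22+0.37j, (0.25+0.14j)],[(-0.46-0.24j), (0.32-0.21j), 0.12-0.23j],[-0.25-0.61j, 0.48+0.06j, 0.30-0.13j]] + [[(-0.02-0j),-0.03+0.00j,(0.03+0j)], [-0.06-0.00j,(-0.08+0j),0.08+0.00j], [(0.08+0j),0.11-0.00j,(-0.11-0j)]]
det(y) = -0.33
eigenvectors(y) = [[0.35-0.45j, (0.35+0.45j), -0.22+0.00j], [0.39+0.33j, 0.39-0.33j, (-0.6+0j)], [(0.64+0j), (0.64-0j), 0.77+0.00j]]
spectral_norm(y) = 1.65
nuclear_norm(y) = 2.84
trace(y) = 1.61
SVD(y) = [[0.13, -0.84, -0.52], [0.66, 0.47, -0.59], [0.74, -0.26, 0.62]] @ diag([1.6461441101409198, 0.9938187536208891, 0.20157840558894521]) @ [[-0.54, 0.74, 0.4], [-0.82, -0.37, -0.44], [0.18, 0.56, -0.81]]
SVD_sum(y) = [[-0.12, 0.16, 0.09], [-0.59, 0.8, 0.43], [-0.67, 0.9, 0.49]] + [[0.69, 0.31, 0.37],  [-0.38, -0.17, -0.2],  [0.21, 0.1, 0.11]] + [[-0.02,  -0.06,  0.08], [-0.02,  -0.07,  0.10], [0.02,  0.07,  -0.1]]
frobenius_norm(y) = 1.93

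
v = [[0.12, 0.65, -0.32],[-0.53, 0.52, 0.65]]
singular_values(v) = [0.99, 0.73]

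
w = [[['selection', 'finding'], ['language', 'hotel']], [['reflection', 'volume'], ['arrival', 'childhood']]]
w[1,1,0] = 'arrival'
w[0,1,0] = 'language'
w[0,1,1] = 'hotel'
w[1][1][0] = 'arrival'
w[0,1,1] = 'hotel'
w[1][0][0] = 'reflection'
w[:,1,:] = [['language', 'hotel'], ['arrival', 'childhood']]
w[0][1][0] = 'language'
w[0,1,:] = ['language', 'hotel']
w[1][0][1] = 'volume'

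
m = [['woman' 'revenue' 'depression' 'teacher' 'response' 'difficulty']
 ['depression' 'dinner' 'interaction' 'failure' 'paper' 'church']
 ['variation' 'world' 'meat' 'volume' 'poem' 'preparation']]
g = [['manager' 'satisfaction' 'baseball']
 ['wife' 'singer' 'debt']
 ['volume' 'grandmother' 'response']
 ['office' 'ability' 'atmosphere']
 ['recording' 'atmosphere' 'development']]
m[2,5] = 'preparation'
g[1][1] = 'singer'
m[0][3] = 'teacher'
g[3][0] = 'office'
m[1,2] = 'interaction'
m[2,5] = 'preparation'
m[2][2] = 'meat'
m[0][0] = 'woman'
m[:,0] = ['woman', 'depression', 'variation']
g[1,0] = 'wife'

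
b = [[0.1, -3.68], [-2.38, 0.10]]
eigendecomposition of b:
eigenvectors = [[0.78, 0.78], [-0.63, 0.63]]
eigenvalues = [3.06, -2.86]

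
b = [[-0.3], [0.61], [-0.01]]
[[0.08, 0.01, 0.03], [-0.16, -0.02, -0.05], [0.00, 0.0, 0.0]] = b @ [[-0.27, -0.03, -0.09]]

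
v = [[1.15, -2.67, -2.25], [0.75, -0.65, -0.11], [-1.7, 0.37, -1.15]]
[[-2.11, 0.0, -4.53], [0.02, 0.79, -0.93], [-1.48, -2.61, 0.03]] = v @ [[0.91,  0.68,  -0.61], [0.97,  -0.61,  0.55], [0.25,  1.07,  1.05]]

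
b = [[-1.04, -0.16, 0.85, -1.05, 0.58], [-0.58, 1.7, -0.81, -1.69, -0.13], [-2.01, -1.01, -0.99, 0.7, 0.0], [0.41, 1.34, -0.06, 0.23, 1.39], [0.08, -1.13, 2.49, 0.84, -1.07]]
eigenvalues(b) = [(-2.43+0j), (-0.79+2.1j), (-0.79-2.1j), (1.43+0.56j), (1.43-0.56j)]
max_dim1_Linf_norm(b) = 2.49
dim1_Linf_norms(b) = [1.05, 1.7, 2.01, 1.39, 2.49]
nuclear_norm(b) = 11.10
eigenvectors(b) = [[(0.29+0j), (0.16+0.48j), 0.16-0.48j, -0.26+0.09j, -0.26-0.09j], [0.21+0.00j, 0.05+0.07j, (0.05-0.07j), (0.8+0j), (0.8-0j)], [(0.43+0j), (-0.54+0j), (-0.54-0j), (-0.06-0.12j), (-0.06+0.12j)], [0.27+0.00j, 0.38-0.17j, 0.38+0.17j, (0.28-0.22j), 0.28+0.22j], [(-0.79+0j), (-0.15+0.5j), -0.15-0.50j, (-0.37-0.11j), (-0.37+0.11j)]]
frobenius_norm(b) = 5.46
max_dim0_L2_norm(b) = 2.93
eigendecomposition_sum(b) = [[(-0.53-0j), 0.06+0.00j, (-0.41+0j), -0.20+0.00j, (0.44-0j)], [-0.38-0.00j, 0.04+0.00j, -0.29+0.00j, -0.14+0.00j, 0.31-0.00j], [-0.77-0.00j, 0.09+0.00j, (-0.6+0j), -0.29+0.00j, (0.63-0j)], [-0.49-0.00j, 0.06+0.00j, -0.38+0.00j, -0.18+0.00j, 0.40-0.00j], [1.43+0.00j, (-0.17-0j), (1.1-0j), 0.53-0.00j, -1.17+0.00j]] + [[-0.32+0.66j,0.15+0.43j,0.60+0.14j,-0.48-0.03j,(0.08+0.43j)], [(-0.01+0.13j),(0.05+0.06j),(0.11-0.01j),(-0.08+0.02j),0.04+0.07j], [(-0.57-0.56j),-0.50+0.00j,-0.34+0.57j,0.20-0.48j,(-0.47-0.07j)], [(0.57+0.21j),(0.35-0.16j),0.07-0.50j,(0.01+0.4j),0.35-0.10j], [-0.66+0.37j,-0.13+0.45j,(0.42+0.47j),-0.39-0.32j,-0.19+0.41j]] + [[(-0.32-0.66j), (0.15-0.43j), 0.60-0.14j, (-0.48+0.03j), 0.08-0.43j], [(-0.01-0.13j), 0.05-0.06j, 0.11+0.01j, (-0.08-0.02j), 0.04-0.07j], [(-0.57+0.56j), -0.50-0.00j, (-0.34-0.57j), (0.2+0.48j), -0.47+0.07j], [(0.57-0.21j), (0.35+0.16j), (0.07+0.5j), 0.01-0.40j, 0.35+0.10j], [-0.66-0.37j, (-0.13-0.45j), 0.42-0.47j, -0.39+0.32j, -0.19-0.41j]] + [[(0.06+0.1j), -0.26+0.06j, (0.04-0.29j), 0.06-0.58j, (-0.01-0.3j)],  [(-0.09-0.34j), 0.78+0.07j, -0.36+0.77j, -0.69+1.56j, -0.26+0.84j],  [-0.04+0.04j, -0.05-0.12j, 0.15-0.01j, 0.29-0.02j, (0.15-0.03j)],  [(-0.13-0.09j), (0.29-0.19j), (0.09+0.37j), (0.2+0.74j), (0.15+0.37j)],  [(-0.01+0.17j), -0.35-0.14j, 0.28-0.30j, 0.54-0.62j, 0.24-0.35j]] + [[(0.06-0.1j), (-0.26-0.06j), 0.04+0.29j, (0.06+0.58j), (-0.01+0.3j)], [-0.09+0.34j, 0.78-0.07j, (-0.36-0.77j), -0.69-1.56j, (-0.26-0.84j)], [(-0.04-0.04j), (-0.05+0.12j), (0.15+0.01j), 0.29+0.02j, 0.15+0.03j], [(-0.13+0.09j), 0.29+0.19j, 0.09-0.37j, (0.2-0.74j), (0.15-0.37j)], [-0.01-0.17j, (-0.35+0.14j), 0.28+0.30j, 0.54+0.62j, 0.24+0.35j]]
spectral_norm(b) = 3.81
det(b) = -28.73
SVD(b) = [[-0.01, -0.11, -0.72, 0.51, 0.46], [-0.58, 0.03, -0.55, -0.34, -0.49], [0.06, -0.91, 0.06, 0.21, -0.35], [-0.30, 0.33, 0.23, 0.76, -0.41], [0.75, 0.22, -0.35, 0.03, -0.51]] @ diag([3.8070201071980043, 2.7513963685182183, 2.1504029671817024, 1.5819952834162234, 0.8062716221471646]) @ [[0.05,-0.60,0.6,0.42,-0.30], [0.75,0.43,0.48,-0.12,0.06], [0.47,-0.08,-0.52,0.69,0.16], [-0.28,0.06,0.34,0.25,0.86], [0.36,-0.66,-0.14,-0.52,0.37]]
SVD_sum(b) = [[-0.0, 0.03, -0.03, -0.02, 0.02], [-0.1, 1.34, -1.33, -0.93, 0.67], [0.01, -0.13, 0.13, 0.09, -0.07], [-0.05, 0.7, -0.7, -0.48, 0.35], [0.13, -1.73, 1.73, 1.2, -0.87]] + [[-0.22, -0.12, -0.14, 0.03, -0.02],[0.07, 0.04, 0.04, -0.01, 0.01],[-1.89, -1.08, -1.21, 0.29, -0.14],[0.68, 0.39, 0.44, -0.1, 0.05],[0.46, 0.26, 0.3, -0.07, 0.03]] + [[-0.73, 0.13, 0.8, -1.07, -0.25], [-0.56, 0.1, 0.61, -0.82, -0.19], [0.06, -0.01, -0.07, 0.09, 0.02], [0.24, -0.04, -0.26, 0.35, 0.08], [-0.35, 0.06, 0.39, -0.52, -0.12]] + [[-0.23, 0.05, 0.28, 0.20, 0.69],[0.15, -0.03, -0.19, -0.14, -0.47],[-0.09, 0.02, 0.11, 0.08, 0.29],[-0.34, 0.07, 0.41, 0.30, 1.03],[-0.01, 0.00, 0.02, 0.01, 0.05]] + [[0.13, -0.25, -0.05, -0.19, 0.14], [-0.14, 0.26, 0.06, 0.20, -0.15], [-0.1, 0.18, 0.04, 0.14, -0.10], [-0.12, 0.22, 0.05, 0.17, -0.12], [-0.15, 0.27, 0.06, 0.21, -0.15]]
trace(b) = -1.17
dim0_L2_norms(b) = [2.37, 2.65, 2.93, 2.28, 1.85]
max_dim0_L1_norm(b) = 5.34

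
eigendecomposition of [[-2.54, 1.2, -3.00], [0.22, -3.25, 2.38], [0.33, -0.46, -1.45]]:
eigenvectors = [[(-0.73+0j), -0.73-0.00j, -0.41+0.00j], [0.58+0.02j, 0.58-0.02j, (-0.86+0j)], [0.25+0.25j, (0.25-0.25j), (-0.31+0j)]]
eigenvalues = [(-2.48+1.01j), (-2.48-1.01j), (-2.29+0j)]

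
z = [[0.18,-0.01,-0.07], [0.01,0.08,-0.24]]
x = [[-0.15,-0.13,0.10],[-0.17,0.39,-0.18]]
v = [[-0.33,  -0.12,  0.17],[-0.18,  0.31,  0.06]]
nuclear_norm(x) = 0.67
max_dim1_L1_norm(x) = 0.74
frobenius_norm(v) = 0.53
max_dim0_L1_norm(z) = 0.31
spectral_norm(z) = 0.27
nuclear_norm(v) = 0.75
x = v + z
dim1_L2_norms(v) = [0.39, 0.36]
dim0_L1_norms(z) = [0.19, 0.09, 0.31]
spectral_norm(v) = 0.42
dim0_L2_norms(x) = [0.23, 0.41, 0.21]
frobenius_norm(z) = 0.32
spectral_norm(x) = 0.47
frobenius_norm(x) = 0.51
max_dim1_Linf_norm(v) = 0.33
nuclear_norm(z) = 0.44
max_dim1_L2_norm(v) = 0.39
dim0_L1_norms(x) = [0.32, 0.52, 0.28]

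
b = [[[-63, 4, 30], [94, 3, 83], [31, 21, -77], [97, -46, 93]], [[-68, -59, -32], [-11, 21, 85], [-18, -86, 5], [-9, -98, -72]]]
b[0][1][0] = 94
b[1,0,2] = -32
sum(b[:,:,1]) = -240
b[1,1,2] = 85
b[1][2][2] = 5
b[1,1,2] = 85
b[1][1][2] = 85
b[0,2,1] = 21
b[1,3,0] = -9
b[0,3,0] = 97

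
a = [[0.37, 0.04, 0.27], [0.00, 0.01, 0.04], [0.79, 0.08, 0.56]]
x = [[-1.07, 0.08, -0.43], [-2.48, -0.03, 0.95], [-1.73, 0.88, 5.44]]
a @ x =[[-0.96, 0.27, 1.35],  [-0.09, 0.03, 0.23],  [-2.01, 0.55, 2.78]]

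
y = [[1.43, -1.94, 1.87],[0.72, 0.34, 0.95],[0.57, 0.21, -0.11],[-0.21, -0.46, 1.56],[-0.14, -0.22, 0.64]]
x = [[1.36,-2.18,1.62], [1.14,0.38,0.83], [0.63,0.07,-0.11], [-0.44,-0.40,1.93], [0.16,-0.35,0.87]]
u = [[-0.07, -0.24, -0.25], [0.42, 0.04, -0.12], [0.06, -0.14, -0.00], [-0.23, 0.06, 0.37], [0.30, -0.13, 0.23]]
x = u + y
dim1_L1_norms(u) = [0.56, 0.58, 0.2, 0.66, 0.66]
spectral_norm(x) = 3.50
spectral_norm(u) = 0.60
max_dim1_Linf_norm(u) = 0.42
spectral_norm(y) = 3.42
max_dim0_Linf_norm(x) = 2.18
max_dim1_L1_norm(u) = 0.66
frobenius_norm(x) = 4.09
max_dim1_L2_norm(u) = 0.44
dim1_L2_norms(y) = [3.05, 1.24, 0.62, 1.64, 0.69]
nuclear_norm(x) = 6.48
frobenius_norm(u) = 0.83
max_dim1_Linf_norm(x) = 2.18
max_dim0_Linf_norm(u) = 0.42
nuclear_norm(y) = 5.73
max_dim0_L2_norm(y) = 2.69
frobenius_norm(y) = 3.79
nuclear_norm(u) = 1.39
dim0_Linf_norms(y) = [1.43, 1.94, 1.87]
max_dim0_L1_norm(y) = 5.13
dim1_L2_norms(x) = [3.04, 1.46, 0.64, 2.02, 0.95]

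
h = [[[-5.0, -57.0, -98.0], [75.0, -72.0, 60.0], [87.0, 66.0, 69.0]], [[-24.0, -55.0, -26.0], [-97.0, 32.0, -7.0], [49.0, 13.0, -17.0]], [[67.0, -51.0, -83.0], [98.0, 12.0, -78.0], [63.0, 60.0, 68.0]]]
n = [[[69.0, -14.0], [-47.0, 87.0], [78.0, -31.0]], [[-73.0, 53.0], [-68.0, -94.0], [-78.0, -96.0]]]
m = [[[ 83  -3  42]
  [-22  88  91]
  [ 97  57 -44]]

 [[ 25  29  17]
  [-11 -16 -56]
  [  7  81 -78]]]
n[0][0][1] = -14.0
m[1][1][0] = -11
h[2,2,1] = 60.0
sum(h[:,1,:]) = 23.0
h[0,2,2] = 69.0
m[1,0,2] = 17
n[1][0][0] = -73.0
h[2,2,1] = 60.0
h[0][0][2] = -98.0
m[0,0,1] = -3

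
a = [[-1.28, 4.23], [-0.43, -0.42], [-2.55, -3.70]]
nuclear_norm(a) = 8.46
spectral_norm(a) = 5.70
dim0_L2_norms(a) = [2.89, 5.64]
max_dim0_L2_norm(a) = 5.64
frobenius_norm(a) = 6.33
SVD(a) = [[0.69,0.72],[-0.09,0.13],[-0.72,0.68]] @ diag([5.6999763934376775, 2.7559697230291227]) @ [[0.17, 0.99], [-0.99, 0.17]]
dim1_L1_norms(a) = [5.51, 0.85, 6.25]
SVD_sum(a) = [[0.68, 3.89], [-0.08, -0.48], [-0.70, -4.02]] + [[-1.96,0.34], [-0.35,0.06], [-1.85,0.32]]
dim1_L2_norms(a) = [4.42, 0.6, 4.49]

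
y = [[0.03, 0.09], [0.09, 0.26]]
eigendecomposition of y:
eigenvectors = [[-0.95,-0.33],[0.33,-0.95]]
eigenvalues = [-0.0, 0.29]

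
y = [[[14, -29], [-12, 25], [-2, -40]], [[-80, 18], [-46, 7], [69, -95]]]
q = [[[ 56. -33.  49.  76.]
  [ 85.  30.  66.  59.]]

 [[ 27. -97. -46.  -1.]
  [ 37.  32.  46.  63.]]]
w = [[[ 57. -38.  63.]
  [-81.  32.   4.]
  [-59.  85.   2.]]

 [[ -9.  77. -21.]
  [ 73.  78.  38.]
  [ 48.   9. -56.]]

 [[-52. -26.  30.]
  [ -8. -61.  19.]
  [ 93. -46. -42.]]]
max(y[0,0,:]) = 14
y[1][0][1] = 18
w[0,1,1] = 32.0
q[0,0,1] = -33.0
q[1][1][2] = 46.0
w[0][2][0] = -59.0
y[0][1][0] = -12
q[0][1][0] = 85.0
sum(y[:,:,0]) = -57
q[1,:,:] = [[27.0, -97.0, -46.0, -1.0], [37.0, 32.0, 46.0, 63.0]]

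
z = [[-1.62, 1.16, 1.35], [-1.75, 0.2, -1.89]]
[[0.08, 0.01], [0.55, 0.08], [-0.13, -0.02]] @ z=[[-0.15,0.09,0.09],[-1.03,0.65,0.59],[0.25,-0.15,-0.14]]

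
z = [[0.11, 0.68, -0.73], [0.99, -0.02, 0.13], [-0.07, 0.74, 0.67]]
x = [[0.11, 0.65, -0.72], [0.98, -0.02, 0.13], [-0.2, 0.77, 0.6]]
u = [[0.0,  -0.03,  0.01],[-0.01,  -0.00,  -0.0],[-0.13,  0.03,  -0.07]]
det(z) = -1.00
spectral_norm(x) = 1.06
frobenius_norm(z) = 1.73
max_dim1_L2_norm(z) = 1.0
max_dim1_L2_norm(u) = 0.15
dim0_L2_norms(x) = [1.01, 1.01, 0.95]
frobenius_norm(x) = 1.71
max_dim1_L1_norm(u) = 0.23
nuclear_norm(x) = 2.96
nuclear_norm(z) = 3.00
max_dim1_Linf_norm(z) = 0.99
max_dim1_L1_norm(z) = 1.52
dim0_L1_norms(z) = [1.17, 1.44, 1.53]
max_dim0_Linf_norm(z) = 0.99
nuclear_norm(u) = 0.19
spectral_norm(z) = 1.01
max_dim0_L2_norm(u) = 0.13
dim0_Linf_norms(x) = [0.98, 0.77, 0.72]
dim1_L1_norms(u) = [0.04, 0.01, 0.23]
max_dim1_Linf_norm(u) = 0.13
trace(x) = 0.69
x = z + u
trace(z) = 0.76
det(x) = -0.95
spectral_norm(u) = 0.15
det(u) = 0.00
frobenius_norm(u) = 0.15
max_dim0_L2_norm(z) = 1.01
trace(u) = -0.07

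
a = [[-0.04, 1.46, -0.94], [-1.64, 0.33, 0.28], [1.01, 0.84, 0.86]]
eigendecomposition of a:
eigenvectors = [[-0.68+0.00j, (-0.68-0j), -0.10+0.00j], [-0.05-0.59j, (-0.05+0.59j), (0.48+0j)], [(-0.06+0.43j), -0.06-0.43j, (0.87+0j)]]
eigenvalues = [(-0.02+1.84j), (-0.02-1.84j), (1.2+0j)]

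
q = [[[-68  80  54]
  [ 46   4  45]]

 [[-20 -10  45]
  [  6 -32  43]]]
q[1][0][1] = -10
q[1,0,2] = 45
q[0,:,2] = [54, 45]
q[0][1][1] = 4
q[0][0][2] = 54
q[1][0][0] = -20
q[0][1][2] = 45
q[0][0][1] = 80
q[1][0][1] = -10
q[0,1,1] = 4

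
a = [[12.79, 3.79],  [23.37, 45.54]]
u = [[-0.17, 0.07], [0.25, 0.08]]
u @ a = [[-0.54, 2.54], [5.07, 4.59]]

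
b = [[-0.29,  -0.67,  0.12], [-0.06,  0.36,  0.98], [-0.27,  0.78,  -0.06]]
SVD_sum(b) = [[0.03, -0.40, -0.26], [-0.05, 0.70, 0.45], [-0.04, 0.53, 0.35]] + [[-0.03, -0.26, 0.4], [-0.04, -0.34, 0.52], [0.03, 0.25, -0.38]] + [[-0.29, -0.00, -0.03], [0.03, 0.0, 0.00], [-0.26, -0.00, -0.02]]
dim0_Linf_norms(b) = [0.29, 0.78, 0.98]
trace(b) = 0.01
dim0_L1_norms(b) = [0.62, 1.81, 1.16]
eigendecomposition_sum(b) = [[(0.05+0j), (-0.27-0j), (-0.22+0j)], [-0.13-0.00j, 0.66+0.00j, (0.54-0j)], [(-0.1-0j), (0.5+0j), (0.4-0j)]] + [[(-0.17+0.33j), -0.20-0.27j, (0.17+0.54j)], [(0.04+0.17j), (-0.15-0.04j), 0.22+0.14j], [-0.09-0.13j, (0.14-0.02j), (-0.23-0.05j)]] + [[-0.17-0.33j, (-0.2+0.27j), 0.17-0.54j], [(0.04-0.17j), -0.15+0.04j, 0.22-0.14j], [(-0.09+0.13j), (0.14+0.02j), -0.23+0.05j]]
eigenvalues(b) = [(1.12+0j), (-0.56+0.24j), (-0.56-0.24j)]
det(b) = 0.41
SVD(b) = [[-0.41, 0.53, -0.74], [0.72, 0.68, 0.09], [0.55, -0.50, -0.67]] @ diag([1.1557686909925757, 0.9149019487354145, 0.3912200878296624]) @ [[-0.06,  0.84,  0.54], [-0.07,  -0.55,  0.84], [1.00,  0.02,  0.09]]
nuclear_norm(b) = 2.46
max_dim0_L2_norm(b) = 1.09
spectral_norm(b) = 1.16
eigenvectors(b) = [[0.31+0.00j, (-0.85+0j), -0.85-0.00j],[-0.76+0.00j, (-0.31+0.25j), (-0.31-0.25j)],[(-0.57+0j), 0.17-0.31j, 0.17+0.31j]]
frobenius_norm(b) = 1.53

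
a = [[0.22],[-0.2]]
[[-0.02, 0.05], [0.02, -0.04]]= a @ [[-0.10, 0.22]]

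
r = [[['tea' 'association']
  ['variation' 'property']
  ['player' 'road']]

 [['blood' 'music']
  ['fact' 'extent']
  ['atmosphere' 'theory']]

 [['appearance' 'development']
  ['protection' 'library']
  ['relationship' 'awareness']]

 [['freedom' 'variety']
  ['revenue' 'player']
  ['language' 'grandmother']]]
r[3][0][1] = 'variety'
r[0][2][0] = 'player'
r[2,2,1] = 'awareness'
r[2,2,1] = 'awareness'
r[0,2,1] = 'road'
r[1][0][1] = 'music'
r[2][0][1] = 'development'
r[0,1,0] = 'variation'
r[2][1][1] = 'library'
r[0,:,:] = [['tea', 'association'], ['variation', 'property'], ['player', 'road']]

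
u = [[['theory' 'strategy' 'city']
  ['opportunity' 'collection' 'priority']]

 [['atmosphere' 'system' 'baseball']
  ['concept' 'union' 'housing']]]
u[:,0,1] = ['strategy', 'system']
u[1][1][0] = 'concept'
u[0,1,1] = 'collection'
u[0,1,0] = 'opportunity'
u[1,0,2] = 'baseball'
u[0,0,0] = 'theory'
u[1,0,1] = 'system'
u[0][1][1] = 'collection'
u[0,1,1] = 'collection'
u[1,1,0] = 'concept'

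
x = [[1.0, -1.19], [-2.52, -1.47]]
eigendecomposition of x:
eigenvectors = [[0.8, 0.33],[-0.6, 0.94]]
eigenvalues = [1.89, -2.36]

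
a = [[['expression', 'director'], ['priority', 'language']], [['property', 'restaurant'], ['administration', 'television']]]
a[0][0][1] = 'director'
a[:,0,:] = [['expression', 'director'], ['property', 'restaurant']]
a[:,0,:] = [['expression', 'director'], ['property', 'restaurant']]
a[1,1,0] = 'administration'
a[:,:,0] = [['expression', 'priority'], ['property', 'administration']]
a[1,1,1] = 'television'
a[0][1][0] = 'priority'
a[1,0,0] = 'property'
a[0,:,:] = [['expression', 'director'], ['priority', 'language']]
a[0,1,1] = 'language'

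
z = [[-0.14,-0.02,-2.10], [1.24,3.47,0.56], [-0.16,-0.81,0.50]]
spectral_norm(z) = 3.82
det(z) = 0.65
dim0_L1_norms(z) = [1.54, 4.3, 3.16]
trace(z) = 3.83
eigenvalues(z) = [(3.51+0j), (0.16+0.4j), (0.16-0.4j)]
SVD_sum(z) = [[-0.15, -0.42, -0.08], [1.22, 3.45, 0.68], [-0.23, -0.66, -0.13]] + [[-0.01,0.40,-2.02], [-0.00,0.02,-0.12], [0.00,-0.13,0.64]] + [[0.02, -0.01, -0.0], [0.02, -0.01, -0.00], [0.07, -0.02, -0.01]]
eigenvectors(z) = [[0.15+0.00j, -0.92+0.00j, (-0.92-0j)],[(0.95+0j), (0.32+0.01j), (0.32-0.01j)],[-0.26+0.00j, 0.13+0.18j, 0.13-0.18j]]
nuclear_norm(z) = 6.06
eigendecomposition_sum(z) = [[(0.17+0j), (0.51+0j), (-0.03+0j)], [(1.12+0j), 3.28+0.00j, -0.17+0.00j], [-0.31+0.00j, -0.91+0.00j, (0.05+0j)]] + [[-0.16+0.28j, (-0.26+0.07j), (-1.04+0.42j)], [(0.06-0.1j), 0.09-0.02j, 0.37-0.14j], [(0.08-0.01j), 0.05+0.04j, (0.23+0.14j)]] + [[(-0.16-0.28j),-0.26-0.07j,(-1.04-0.42j)], [(0.06+0.1j),(0.09+0.02j),0.37+0.14j], [0.08+0.01j,(0.05-0.04j),0.23-0.14j]]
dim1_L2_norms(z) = [2.1, 3.73, 0.97]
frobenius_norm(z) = 4.39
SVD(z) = [[-0.12, -0.95, 0.28],[0.98, -0.06, 0.21],[-0.19, 0.3, 0.94]] @ diag([3.8189691027526695, 2.1594076299151816, 0.0789536578289472]) @ [[0.33,0.93,0.18], [0.01,-0.20,0.98], [0.94,-0.32,-0.07]]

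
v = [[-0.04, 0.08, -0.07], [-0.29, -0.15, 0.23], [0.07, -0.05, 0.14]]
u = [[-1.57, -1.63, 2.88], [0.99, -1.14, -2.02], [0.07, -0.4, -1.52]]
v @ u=[[0.14, 0.00, -0.17],[0.32, 0.55, -0.88],[-0.15, -0.11, 0.09]]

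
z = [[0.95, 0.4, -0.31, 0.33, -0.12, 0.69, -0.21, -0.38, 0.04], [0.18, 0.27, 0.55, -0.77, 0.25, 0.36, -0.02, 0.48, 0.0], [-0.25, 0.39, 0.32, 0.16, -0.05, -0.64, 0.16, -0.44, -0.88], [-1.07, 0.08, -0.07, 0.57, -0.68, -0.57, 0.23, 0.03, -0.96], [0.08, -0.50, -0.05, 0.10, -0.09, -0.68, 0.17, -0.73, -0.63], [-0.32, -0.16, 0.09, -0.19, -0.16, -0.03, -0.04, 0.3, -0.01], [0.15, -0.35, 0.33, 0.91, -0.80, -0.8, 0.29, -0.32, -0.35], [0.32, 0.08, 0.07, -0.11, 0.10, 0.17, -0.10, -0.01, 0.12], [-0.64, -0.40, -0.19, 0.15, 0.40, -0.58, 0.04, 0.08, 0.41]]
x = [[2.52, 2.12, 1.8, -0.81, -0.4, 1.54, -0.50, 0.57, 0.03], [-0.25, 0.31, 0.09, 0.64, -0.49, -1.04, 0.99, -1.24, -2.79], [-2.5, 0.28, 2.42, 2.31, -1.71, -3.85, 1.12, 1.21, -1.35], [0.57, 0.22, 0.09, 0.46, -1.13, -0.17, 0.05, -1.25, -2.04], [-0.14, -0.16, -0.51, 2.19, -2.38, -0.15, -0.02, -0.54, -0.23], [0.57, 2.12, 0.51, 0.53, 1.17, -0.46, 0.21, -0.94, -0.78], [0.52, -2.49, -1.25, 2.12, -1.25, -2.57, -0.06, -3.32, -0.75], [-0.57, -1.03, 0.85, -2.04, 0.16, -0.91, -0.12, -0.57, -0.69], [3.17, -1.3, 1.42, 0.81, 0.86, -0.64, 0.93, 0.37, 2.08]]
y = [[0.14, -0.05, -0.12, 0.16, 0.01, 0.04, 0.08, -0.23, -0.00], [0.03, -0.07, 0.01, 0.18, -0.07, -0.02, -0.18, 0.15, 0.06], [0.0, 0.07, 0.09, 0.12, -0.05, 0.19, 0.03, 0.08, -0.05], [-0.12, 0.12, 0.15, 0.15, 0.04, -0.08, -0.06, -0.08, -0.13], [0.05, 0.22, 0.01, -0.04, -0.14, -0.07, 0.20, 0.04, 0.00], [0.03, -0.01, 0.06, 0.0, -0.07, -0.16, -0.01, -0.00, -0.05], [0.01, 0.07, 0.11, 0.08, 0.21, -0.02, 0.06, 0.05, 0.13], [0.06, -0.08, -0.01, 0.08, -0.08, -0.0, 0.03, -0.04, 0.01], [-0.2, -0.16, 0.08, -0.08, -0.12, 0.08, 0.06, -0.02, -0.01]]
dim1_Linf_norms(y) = [0.23, 0.18, 0.19, 0.15, 0.22, 0.16, 0.21, 0.08, 0.2]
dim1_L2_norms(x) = [4.22, 3.49, 6.31, 2.76, 3.34, 2.91, 5.68, 2.82, 4.57]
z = y @ x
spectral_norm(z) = 2.74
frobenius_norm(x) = 12.58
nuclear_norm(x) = 30.74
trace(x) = 4.32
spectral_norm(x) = 7.97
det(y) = -0.00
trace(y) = 0.02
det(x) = -448.01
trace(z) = 2.68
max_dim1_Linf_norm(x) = 3.85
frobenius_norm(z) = 3.81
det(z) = -0.00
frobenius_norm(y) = 0.89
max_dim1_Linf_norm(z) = 1.07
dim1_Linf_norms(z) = [0.95, 0.77, 0.88, 1.07, 0.73, 0.32, 0.91, 0.32, 0.64]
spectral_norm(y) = 0.40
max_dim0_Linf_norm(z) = 1.07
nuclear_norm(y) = 2.37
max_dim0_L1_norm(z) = 4.52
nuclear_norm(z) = 8.49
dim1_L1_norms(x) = [10.29, 7.84, 16.75, 5.98, 6.32, 7.29, 14.33, 6.94, 11.58]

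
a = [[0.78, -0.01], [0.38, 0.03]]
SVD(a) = [[-0.9, -0.44], [-0.44, 0.90]] @ diag([0.8676504124542526, 0.031349031372049446]) @ [[-1.0, -0.00], [-0.0, 1.00]]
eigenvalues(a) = [0.77, 0.04]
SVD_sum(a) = [[0.78,0.00], [0.38,0.00]] + [[0.0, -0.01],  [-0.0, 0.03]]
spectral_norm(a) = 0.87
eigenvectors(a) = [[0.89, 0.01], [0.45, 1.00]]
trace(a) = 0.81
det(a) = 0.03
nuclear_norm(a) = 0.90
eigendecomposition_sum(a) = [[0.78, -0.01], [0.40, -0.01]] + [[-0.00, 0.0],[-0.02, 0.04]]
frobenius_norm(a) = 0.87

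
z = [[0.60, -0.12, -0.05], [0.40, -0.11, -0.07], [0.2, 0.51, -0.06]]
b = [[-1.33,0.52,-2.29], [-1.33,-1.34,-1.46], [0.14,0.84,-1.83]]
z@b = [[-0.65, 0.43, -1.11], [-0.40, 0.3, -0.63], [-0.95, -0.63, -1.09]]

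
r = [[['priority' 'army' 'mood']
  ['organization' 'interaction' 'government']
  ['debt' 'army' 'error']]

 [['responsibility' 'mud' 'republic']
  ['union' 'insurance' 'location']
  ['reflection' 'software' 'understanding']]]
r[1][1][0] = 'union'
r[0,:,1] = ['army', 'interaction', 'army']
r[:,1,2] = ['government', 'location']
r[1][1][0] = 'union'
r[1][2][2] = 'understanding'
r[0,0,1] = 'army'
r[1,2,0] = 'reflection'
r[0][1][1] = 'interaction'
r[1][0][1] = 'mud'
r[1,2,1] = 'software'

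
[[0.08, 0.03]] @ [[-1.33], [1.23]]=[[-0.07]]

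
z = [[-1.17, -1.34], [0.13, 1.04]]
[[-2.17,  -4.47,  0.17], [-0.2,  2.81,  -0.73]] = z @ [[2.43, 0.84, 0.77], [-0.5, 2.6, -0.8]]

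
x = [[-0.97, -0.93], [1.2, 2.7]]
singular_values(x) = [3.21, 0.47]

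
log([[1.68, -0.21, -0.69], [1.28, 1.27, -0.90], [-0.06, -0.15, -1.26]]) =[[0.56-0.00j, (-0.11+0.04j), (-0.05+0.77j)], [0.83-0.00j, (0.32+0.04j), (-0.22+0.7j)], [-0.05-0.01j, -0.00+0.18j, 0.28+3.10j]]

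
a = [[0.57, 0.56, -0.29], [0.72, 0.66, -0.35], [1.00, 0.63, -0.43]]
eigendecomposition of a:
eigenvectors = [[(0.48+0j), -0.22-0.05j, -0.22+0.05j], [(0.58+0j), (-0.25+0.05j), (-0.25-0.05j)], [0.66+0.00j, (-0.94+0j), -0.94-0.00j]]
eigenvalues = [(0.85+0j), (-0.03+0.02j), (-0.03-0.02j)]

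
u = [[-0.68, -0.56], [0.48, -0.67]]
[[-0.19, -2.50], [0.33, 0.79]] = u @ [[0.43, 2.92],[-0.19, 0.91]]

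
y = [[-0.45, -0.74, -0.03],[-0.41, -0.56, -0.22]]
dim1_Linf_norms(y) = [0.74, 0.56]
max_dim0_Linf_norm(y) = 0.74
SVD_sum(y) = [[-0.47, -0.71, -0.13], [-0.39, -0.59, -0.11]] + [[0.02, -0.03, 0.10], [-0.02, 0.03, -0.11]]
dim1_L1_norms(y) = [1.22, 1.19]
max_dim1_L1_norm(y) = 1.22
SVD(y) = [[-0.77, -0.64], [-0.64, 0.77]] @ diag([1.1207324518427102, 0.1582996253521356]) @ [[0.54, 0.83, 0.15],[-0.17, 0.28, -0.95]]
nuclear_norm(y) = 1.28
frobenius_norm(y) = 1.13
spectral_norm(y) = 1.12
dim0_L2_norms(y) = [0.61, 0.93, 0.22]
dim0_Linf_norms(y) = [0.45, 0.74, 0.22]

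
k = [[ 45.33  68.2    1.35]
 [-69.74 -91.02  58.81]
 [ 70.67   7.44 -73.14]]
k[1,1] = -91.02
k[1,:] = [-69.74, -91.02, 58.81]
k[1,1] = -91.02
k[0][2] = 1.35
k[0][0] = 45.33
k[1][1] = -91.02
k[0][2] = 1.35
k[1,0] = -69.74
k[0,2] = 1.35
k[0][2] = 1.35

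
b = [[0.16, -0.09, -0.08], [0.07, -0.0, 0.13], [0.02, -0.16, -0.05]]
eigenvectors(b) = [[(-0.94+0j), (0.02+0.31j), (0.02-0.31j)], [-0.31+0.00j, 0.68+0.00j, 0.68-0.00j], [0.16+0.00j, (-0.1+0.66j), -0.10-0.66j]]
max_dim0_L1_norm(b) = 0.26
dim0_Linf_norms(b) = [0.16, 0.16, 0.13]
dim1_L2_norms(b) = [0.2, 0.15, 0.17]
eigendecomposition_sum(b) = [[(0.14+0j), -0.01+0.00j, (-0.07+0j)], [(0.05+0j), -0.00+0.00j, -0.02+0.00j], [-0.02+0.00j, 0.00-0.00j, (0.01+0j)]] + [[0.01+0.01j, -0.04+0.00j, (-0.01+0.04j)], [0.01-0.02j, 0.08j, 0.08+0.02j], [0.02+0.02j, -0.08-0.01j, -0.03+0.07j]] + [[0.01-0.01j,-0.04-0.00j,-0.01-0.04j], [0.01+0.02j,0.00-0.08j,(0.08-0.02j)], [(0.02-0.02j),-0.08+0.01j,(-0.03-0.07j)]]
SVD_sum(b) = [[0.1, -0.13, -0.08], [-0.01, 0.01, 0.01], [0.08, -0.1, -0.06]] + [[0.03, 0.0, 0.03], [0.10, 0.01, 0.1], [-0.03, -0.00, -0.03]] + [[0.03, 0.04, -0.03], [-0.02, -0.03, 0.02], [-0.04, -0.05, 0.04]]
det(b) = 0.00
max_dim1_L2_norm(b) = 0.2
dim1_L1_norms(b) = [0.33, 0.2, 0.23]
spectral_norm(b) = 0.24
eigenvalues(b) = [(0.14+0j), (-0.02+0.16j), (-0.02-0.16j)]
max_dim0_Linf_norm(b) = 0.16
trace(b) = 0.11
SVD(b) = [[-0.79, -0.28, -0.55], [0.07, -0.93, 0.37], [-0.61, 0.25, 0.75]] @ diag([0.23841432324332162, 0.15299760455929085, 0.10074891300429903]) @ [[-0.56,0.71,0.43], [-0.68,-0.1,-0.72], [-0.47,-0.7,0.54]]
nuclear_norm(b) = 0.49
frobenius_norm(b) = 0.30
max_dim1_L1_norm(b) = 0.33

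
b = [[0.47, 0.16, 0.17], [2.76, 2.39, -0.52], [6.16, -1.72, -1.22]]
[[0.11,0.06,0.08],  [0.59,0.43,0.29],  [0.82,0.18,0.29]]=b @ [[0.17, 0.07, 0.09], [0.07, 0.11, 0.05], [0.09, 0.05, 0.15]]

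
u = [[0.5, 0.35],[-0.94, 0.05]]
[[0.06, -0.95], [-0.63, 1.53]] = u @ [[0.63, -1.65], [-0.72, -0.35]]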